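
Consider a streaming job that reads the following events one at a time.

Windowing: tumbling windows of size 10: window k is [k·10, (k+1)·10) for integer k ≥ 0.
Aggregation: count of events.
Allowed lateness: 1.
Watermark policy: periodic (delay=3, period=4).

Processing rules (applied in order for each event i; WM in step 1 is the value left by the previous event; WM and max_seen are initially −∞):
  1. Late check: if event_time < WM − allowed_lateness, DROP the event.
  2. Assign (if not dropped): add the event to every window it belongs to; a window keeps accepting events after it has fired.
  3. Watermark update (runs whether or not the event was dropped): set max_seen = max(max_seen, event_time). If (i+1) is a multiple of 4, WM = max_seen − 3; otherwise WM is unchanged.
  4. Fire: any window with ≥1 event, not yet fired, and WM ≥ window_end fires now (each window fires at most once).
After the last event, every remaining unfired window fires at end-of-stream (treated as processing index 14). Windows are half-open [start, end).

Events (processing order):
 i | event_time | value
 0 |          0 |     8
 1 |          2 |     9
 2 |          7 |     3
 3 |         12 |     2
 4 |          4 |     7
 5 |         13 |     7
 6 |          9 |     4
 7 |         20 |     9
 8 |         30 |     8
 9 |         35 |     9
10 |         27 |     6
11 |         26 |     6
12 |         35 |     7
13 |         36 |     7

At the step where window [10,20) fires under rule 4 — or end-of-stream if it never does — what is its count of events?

2

i=0 t=0 v=8: → [0,10); WM=−∞
i=1 t=2 v=9: → [0,10); WM=−∞
i=2 t=7 v=3: → [0,10); WM=−∞
i=3 t=12 v=2: → [10,20); WM=9
i=4 t=4 v=7: DROP (t<9-1); WM=9
i=5 t=13 v=7: → [10,20); WM=9
i=6 t=9 v=4: → [0,10); WM=9
i=7 t=20 v=9: → [20,30); WM=17; [0,10) fires=4
i=8 t=30 v=8: → [30,40); WM=17
i=9 t=35 v=9: → [30,40); WM=17
i=10 t=27 v=6: → [20,30); WM=17
i=11 t=26 v=6: → [20,30); WM=32; [10,20) fires=2 [20,30) fires=3
i=12 t=35 v=7: → [30,40); WM=32
i=13 t=36 v=7: → [30,40); WM=32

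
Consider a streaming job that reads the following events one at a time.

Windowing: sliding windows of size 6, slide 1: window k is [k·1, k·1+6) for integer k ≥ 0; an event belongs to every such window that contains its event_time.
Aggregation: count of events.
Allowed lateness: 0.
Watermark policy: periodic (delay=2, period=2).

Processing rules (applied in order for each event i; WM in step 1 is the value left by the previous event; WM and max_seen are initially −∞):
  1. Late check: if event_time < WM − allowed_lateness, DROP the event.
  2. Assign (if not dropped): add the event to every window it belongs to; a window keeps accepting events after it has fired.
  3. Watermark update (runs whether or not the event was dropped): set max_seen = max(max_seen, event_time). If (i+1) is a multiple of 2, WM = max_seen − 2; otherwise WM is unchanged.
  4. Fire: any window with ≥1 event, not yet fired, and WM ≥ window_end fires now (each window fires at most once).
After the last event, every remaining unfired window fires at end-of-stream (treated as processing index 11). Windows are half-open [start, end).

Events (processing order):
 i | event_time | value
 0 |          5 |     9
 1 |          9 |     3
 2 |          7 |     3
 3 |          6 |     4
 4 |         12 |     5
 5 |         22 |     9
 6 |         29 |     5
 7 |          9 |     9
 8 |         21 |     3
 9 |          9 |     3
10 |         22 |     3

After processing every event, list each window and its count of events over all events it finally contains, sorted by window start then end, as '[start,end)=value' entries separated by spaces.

[0,6)=1 [1,7)=1 [2,8)=2 [3,9)=2 [4,10)=3 [5,11)=3 [6,12)=2 [7,13)=3 [8,14)=2 [9,15)=2 [10,16)=1 [11,17)=1 [12,18)=1 [17,23)=1 [18,24)=1 [19,25)=1 [20,26)=1 [21,27)=1 [22,28)=1 [24,30)=1 [25,31)=1 [26,32)=1 [27,33)=1 [28,34)=1 [29,35)=1

i=0 t=5 v=9: → [5,11),[4,10),[3,9),[2,8),[1,7),[0,6); WM=−∞
i=1 t=9 v=3: → [9,15),[8,14),[7,13),[6,12),[5,11),[4,10); WM=7; [0,6) fires=1 [1,7) fires=1
i=2 t=7 v=3: → [7,13),[6,12),[5,11),[4,10),[3,9),[2,8); WM=7
i=3 t=6 v=4: DROP (t<7-0); WM=7
i=4 t=12 v=5: → [12,18),[11,17),[10,16),[9,15),[8,14),[7,13); WM=7
i=5 t=22 v=9: → [22,28),[21,27),[20,26),[19,25),[18,24),[17,23); WM=20; [2,8) fires=2 [3,9) fires=2 [4,10) fires=3 [5,11) fires=3 [6,12) fires=2 [7,13) fires=3 [8,14) fires=2 [9,15) fires=2 [10,16) fires=1 [11,17) fires=1 [12,18) fires=1
i=6 t=29 v=5: → [29,35),[28,34),[27,33),[26,32),[25,31),[24,30); WM=20
i=7 t=9 v=9: DROP (t<20-0); WM=27; [17,23) fires=1 [18,24) fires=1 [19,25) fires=1 [20,26) fires=1 [21,27) fires=1
i=8 t=21 v=3: DROP (t<27-0); WM=27
i=9 t=9 v=3: DROP (t<27-0); WM=27
i=10 t=22 v=3: DROP (t<27-0); WM=27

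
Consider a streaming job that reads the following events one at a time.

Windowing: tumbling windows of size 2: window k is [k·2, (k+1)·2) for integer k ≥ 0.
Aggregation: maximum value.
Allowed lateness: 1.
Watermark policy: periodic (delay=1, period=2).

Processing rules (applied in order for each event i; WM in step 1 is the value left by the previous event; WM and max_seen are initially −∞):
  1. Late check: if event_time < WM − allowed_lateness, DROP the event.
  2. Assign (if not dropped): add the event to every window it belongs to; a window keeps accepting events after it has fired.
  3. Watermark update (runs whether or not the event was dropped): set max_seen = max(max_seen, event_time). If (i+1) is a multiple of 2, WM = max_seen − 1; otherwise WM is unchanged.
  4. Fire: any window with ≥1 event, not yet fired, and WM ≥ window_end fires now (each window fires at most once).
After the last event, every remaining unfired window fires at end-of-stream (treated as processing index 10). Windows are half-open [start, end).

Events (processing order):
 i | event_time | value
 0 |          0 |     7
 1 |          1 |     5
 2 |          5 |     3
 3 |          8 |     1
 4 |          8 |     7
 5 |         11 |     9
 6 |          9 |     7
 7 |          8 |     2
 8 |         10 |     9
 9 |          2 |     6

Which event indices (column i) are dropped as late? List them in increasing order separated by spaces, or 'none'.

i=0 t=0 v=7: → [0,2); WM=−∞
i=1 t=1 v=5: → [0,2); WM=0
i=2 t=5 v=3: → [4,6); WM=0
i=3 t=8 v=1: → [8,10); WM=7; [0,2) fires=7 [4,6) fires=3
i=4 t=8 v=7: → [8,10); WM=7
i=5 t=11 v=9: → [10,12); WM=10; [8,10) fires=7
i=6 t=9 v=7: → [8,10); WM=10
i=7 t=8 v=2: DROP (t<10-1); WM=10
i=8 t=10 v=9: → [10,12); WM=10
i=9 t=2 v=6: DROP (t<10-1); WM=10

7 9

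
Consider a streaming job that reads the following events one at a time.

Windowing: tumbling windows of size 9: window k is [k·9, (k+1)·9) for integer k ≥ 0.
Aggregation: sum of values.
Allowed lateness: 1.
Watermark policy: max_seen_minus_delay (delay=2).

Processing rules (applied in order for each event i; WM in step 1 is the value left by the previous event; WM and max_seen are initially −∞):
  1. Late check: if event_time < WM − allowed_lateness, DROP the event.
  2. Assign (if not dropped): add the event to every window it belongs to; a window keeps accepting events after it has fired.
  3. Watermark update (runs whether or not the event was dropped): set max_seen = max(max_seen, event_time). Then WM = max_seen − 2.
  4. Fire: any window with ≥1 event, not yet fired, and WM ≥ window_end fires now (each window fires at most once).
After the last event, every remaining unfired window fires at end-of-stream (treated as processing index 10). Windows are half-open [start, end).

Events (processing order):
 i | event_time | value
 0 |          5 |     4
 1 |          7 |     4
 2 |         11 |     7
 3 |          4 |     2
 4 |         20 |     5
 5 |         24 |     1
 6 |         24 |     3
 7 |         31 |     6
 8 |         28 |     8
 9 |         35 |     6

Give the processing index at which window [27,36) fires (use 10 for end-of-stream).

i=0 t=5 v=4: → [0,9); WM=3
i=1 t=7 v=4: → [0,9); WM=5
i=2 t=11 v=7: → [9,18); WM=9; [0,9) fires=8
i=3 t=4 v=2: DROP (t<9-1); WM=9
i=4 t=20 v=5: → [18,27); WM=18; [9,18) fires=7
i=5 t=24 v=1: → [18,27); WM=22
i=6 t=24 v=3: → [18,27); WM=22
i=7 t=31 v=6: → [27,36); WM=29; [18,27) fires=9
i=8 t=28 v=8: → [27,36); WM=29
i=9 t=35 v=6: → [27,36); WM=33

10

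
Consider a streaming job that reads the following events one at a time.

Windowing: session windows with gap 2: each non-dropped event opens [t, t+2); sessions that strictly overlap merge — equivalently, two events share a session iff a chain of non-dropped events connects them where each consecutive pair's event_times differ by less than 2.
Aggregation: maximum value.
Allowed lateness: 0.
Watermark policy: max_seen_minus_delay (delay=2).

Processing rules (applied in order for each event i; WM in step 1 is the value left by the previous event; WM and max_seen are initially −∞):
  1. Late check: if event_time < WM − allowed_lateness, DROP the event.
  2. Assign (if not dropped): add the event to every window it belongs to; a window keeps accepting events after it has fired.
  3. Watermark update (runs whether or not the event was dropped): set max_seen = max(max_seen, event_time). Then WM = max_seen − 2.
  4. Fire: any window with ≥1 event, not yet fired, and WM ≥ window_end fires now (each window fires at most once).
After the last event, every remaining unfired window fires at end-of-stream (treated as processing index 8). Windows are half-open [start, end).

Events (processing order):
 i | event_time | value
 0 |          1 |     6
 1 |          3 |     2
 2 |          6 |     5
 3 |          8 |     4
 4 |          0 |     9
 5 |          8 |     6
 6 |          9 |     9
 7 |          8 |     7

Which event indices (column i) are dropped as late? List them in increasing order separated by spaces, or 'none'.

i=0 t=1 v=6: → [1,3); WM=-1
i=1 t=3 v=2: → [3,5); WM=1
i=2 t=6 v=5: → [6,8); WM=4
i=3 t=8 v=4: → [8,10); WM=6
i=4 t=0 v=9: DROP (t<6-0); WM=6
i=5 t=8 v=6: → [8,10); WM=6
i=6 t=9 v=9: → [8,11); WM=7
i=7 t=8 v=7: → [8,11); WM=7

4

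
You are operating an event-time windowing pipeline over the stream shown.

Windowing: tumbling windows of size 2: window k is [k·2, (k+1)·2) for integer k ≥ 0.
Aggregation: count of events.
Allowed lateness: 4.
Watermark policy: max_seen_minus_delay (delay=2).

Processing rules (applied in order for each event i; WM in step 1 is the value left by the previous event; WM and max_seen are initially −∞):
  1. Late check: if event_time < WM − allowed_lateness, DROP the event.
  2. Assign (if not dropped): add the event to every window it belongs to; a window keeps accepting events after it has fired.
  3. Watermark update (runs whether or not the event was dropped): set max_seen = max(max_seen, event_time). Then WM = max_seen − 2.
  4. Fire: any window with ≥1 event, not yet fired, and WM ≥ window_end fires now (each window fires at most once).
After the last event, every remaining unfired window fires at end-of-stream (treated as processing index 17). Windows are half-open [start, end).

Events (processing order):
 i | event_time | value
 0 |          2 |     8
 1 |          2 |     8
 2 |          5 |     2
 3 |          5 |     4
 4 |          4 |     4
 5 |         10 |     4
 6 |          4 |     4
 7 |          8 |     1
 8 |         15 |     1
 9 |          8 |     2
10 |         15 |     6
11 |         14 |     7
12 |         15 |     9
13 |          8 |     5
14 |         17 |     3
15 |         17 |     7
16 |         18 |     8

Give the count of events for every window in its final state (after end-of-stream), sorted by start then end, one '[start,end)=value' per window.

[2,4)=2 [4,6)=4 [8,10)=1 [10,12)=1 [14,16)=4 [16,18)=2 [18,20)=1

i=0 t=2 v=8: → [2,4); WM=0
i=1 t=2 v=8: → [2,4); WM=0
i=2 t=5 v=2: → [4,6); WM=3
i=3 t=5 v=4: → [4,6); WM=3
i=4 t=4 v=4: → [4,6); WM=3
i=5 t=10 v=4: → [10,12); WM=8; [2,4) fires=2 [4,6) fires=3
i=6 t=4 v=4: → [4,6); WM=8
i=7 t=8 v=1: → [8,10); WM=8
i=8 t=15 v=1: → [14,16); WM=13; [8,10) fires=1 [10,12) fires=1
i=9 t=8 v=2: DROP (t<13-4); WM=13
i=10 t=15 v=6: → [14,16); WM=13
i=11 t=14 v=7: → [14,16); WM=13
i=12 t=15 v=9: → [14,16); WM=13
i=13 t=8 v=5: DROP (t<13-4); WM=13
i=14 t=17 v=3: → [16,18); WM=15
i=15 t=17 v=7: → [16,18); WM=15
i=16 t=18 v=8: → [18,20); WM=16; [14,16) fires=4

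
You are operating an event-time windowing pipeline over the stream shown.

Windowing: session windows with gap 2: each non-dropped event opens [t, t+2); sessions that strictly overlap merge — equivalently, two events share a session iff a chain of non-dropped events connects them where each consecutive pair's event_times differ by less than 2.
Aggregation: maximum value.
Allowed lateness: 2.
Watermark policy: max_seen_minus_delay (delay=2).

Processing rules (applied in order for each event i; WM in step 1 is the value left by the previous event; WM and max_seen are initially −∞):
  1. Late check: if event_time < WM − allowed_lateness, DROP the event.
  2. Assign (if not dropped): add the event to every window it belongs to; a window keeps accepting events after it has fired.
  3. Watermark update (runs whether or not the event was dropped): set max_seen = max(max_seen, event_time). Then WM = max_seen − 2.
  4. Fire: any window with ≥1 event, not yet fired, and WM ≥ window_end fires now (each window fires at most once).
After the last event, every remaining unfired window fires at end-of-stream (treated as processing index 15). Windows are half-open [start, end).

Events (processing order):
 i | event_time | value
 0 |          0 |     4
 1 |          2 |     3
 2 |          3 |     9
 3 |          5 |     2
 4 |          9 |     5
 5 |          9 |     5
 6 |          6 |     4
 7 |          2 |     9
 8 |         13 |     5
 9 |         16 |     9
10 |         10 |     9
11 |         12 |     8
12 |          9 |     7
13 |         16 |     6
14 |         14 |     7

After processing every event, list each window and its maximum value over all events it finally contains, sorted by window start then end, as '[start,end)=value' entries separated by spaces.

[0,2)=4 [2,5)=9 [5,8)=4 [9,11)=5 [12,16)=8 [16,18)=9

i=0 t=0 v=4: → [0,2); WM=-2
i=1 t=2 v=3: → [2,4); WM=0
i=2 t=3 v=9: → [2,5); WM=1
i=3 t=5 v=2: → [5,7); WM=3
i=4 t=9 v=5: → [9,11); WM=7
i=5 t=9 v=5: → [9,11); WM=7
i=6 t=6 v=4: → [5,8); WM=7
i=7 t=2 v=9: DROP (t<7-2); WM=7
i=8 t=13 v=5: → [13,15); WM=11
i=9 t=16 v=9: → [16,18); WM=14
i=10 t=10 v=9: DROP (t<14-2); WM=14
i=11 t=12 v=8: → [12,15); WM=14
i=12 t=9 v=7: DROP (t<14-2); WM=14
i=13 t=16 v=6: → [16,18); WM=14
i=14 t=14 v=7: → [12,16); WM=14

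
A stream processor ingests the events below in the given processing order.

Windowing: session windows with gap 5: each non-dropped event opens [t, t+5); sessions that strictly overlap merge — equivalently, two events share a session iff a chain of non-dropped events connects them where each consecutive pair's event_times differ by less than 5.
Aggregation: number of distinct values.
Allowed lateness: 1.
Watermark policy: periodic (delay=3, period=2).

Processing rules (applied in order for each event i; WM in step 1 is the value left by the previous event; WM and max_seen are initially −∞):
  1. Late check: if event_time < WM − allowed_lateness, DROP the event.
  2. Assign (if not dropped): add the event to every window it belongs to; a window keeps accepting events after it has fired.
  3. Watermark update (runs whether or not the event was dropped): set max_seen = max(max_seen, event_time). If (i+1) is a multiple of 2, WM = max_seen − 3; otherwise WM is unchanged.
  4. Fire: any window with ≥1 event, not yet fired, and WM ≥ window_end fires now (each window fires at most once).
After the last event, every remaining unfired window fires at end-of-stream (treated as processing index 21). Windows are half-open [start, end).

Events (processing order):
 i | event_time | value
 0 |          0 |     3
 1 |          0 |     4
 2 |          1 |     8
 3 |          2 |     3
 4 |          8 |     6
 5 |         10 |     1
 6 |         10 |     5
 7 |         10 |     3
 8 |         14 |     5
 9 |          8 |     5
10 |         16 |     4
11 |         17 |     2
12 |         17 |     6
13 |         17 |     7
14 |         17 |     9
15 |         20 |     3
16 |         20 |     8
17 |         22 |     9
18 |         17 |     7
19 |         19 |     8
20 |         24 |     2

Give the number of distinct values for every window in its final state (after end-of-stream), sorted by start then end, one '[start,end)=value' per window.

i=0 t=0 v=3: → [0,5); WM=−∞
i=1 t=0 v=4: → [0,5); WM=-3
i=2 t=1 v=8: → [0,6); WM=-3
i=3 t=2 v=3: → [0,7); WM=-1
i=4 t=8 v=6: → [8,13); WM=-1
i=5 t=10 v=1: → [8,15); WM=7
i=6 t=10 v=5: → [8,15); WM=7
i=7 t=10 v=3: → [8,15); WM=7
i=8 t=14 v=5: → [8,19); WM=7
i=9 t=8 v=5: → [8,19); WM=11
i=10 t=16 v=4: → [8,21); WM=11
i=11 t=17 v=2: → [8,22); WM=14
i=12 t=17 v=6: → [8,22); WM=14
i=13 t=17 v=7: → [8,22); WM=14
i=14 t=17 v=9: → [8,22); WM=14
i=15 t=20 v=3: → [8,25); WM=17
i=16 t=20 v=8: → [8,25); WM=17
i=17 t=22 v=9: → [8,27); WM=19
i=18 t=17 v=7: DROP (t<19-1); WM=19
i=19 t=19 v=8: → [8,27); WM=19
i=20 t=24 v=2: → [8,29); WM=19

[0,7)=3 [8,29)=9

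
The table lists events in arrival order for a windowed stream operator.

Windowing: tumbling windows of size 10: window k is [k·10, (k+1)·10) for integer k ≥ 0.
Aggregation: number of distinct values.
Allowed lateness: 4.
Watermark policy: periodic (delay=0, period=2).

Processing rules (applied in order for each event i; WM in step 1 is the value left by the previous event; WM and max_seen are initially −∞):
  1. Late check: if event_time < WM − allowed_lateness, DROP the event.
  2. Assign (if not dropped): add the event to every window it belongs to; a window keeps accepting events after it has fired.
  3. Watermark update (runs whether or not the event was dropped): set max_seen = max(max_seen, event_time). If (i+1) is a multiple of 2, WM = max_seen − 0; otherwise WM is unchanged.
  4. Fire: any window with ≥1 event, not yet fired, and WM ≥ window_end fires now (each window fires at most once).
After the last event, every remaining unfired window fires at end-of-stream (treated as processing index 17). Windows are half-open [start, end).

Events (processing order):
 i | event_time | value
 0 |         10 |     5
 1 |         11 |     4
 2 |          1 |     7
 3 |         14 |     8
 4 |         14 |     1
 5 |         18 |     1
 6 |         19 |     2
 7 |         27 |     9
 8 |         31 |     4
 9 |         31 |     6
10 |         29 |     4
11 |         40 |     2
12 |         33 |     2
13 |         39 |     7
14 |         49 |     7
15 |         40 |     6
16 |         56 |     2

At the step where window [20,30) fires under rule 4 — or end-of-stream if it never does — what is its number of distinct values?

i=0 t=10 v=5: → [10,20); WM=−∞
i=1 t=11 v=4: → [10,20); WM=11
i=2 t=1 v=7: DROP (t<11-4); WM=11
i=3 t=14 v=8: → [10,20); WM=14
i=4 t=14 v=1: → [10,20); WM=14
i=5 t=18 v=1: → [10,20); WM=18
i=6 t=19 v=2: → [10,20); WM=18
i=7 t=27 v=9: → [20,30); WM=27; [10,20) fires=5
i=8 t=31 v=4: → [30,40); WM=27
i=9 t=31 v=6: → [30,40); WM=31; [20,30) fires=1
i=10 t=29 v=4: → [20,30); WM=31
i=11 t=40 v=2: → [40,50); WM=40; [30,40) fires=2
i=12 t=33 v=2: DROP (t<40-4); WM=40
i=13 t=39 v=7: → [30,40); WM=40
i=14 t=49 v=7: → [40,50); WM=40
i=15 t=40 v=6: → [40,50); WM=49
i=16 t=56 v=2: → [50,60); WM=49

1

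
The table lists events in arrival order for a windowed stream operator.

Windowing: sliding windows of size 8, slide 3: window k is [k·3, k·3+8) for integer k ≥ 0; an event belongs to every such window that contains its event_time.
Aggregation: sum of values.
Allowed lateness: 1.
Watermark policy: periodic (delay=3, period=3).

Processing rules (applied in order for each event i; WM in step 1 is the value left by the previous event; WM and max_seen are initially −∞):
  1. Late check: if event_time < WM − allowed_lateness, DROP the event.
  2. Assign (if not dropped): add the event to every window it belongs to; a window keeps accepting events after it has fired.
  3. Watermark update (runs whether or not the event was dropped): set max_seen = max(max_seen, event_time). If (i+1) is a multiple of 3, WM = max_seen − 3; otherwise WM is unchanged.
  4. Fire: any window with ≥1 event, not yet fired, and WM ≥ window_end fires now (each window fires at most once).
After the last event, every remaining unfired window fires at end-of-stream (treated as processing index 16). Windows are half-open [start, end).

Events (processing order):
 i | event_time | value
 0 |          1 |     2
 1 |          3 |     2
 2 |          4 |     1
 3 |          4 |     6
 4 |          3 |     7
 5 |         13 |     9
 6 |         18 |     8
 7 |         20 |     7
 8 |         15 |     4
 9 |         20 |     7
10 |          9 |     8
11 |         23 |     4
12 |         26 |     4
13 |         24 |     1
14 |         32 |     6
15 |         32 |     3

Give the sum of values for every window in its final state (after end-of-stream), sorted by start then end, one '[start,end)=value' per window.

i=0 t=1 v=2: → [0,8); WM=−∞
i=1 t=3 v=2: → [3,11),[0,8); WM=−∞
i=2 t=4 v=1: → [3,11),[0,8); WM=1
i=3 t=4 v=6: → [3,11),[0,8); WM=1
i=4 t=3 v=7: → [3,11),[0,8); WM=1
i=5 t=13 v=9: → [12,20),[9,17),[6,14); WM=10; [0,8) fires=18
i=6 t=18 v=8: → [18,26),[15,23),[12,20); WM=10
i=7 t=20 v=7: → [18,26),[15,23); WM=10
i=8 t=15 v=4: → [15,23),[12,20),[9,17); WM=17; [3,11) fires=16 [6,14) fires=9 [9,17) fires=13
i=9 t=20 v=7: → [18,26),[15,23); WM=17
i=10 t=9 v=8: DROP (t<17-1); WM=17
i=11 t=23 v=4: → [21,29),[18,26); WM=20; [12,20) fires=21
i=12 t=26 v=4: → [24,32),[21,29); WM=20
i=13 t=24 v=1: → [24,32),[21,29),[18,26); WM=20
i=14 t=32 v=6: → [30,38),[27,35); WM=29; [15,23) fires=26 [18,26) fires=27 [21,29) fires=9
i=15 t=32 v=3: → [30,38),[27,35); WM=29

[0,8)=18 [3,11)=16 [6,14)=9 [9,17)=13 [12,20)=21 [15,23)=26 [18,26)=27 [21,29)=9 [24,32)=5 [27,35)=9 [30,38)=9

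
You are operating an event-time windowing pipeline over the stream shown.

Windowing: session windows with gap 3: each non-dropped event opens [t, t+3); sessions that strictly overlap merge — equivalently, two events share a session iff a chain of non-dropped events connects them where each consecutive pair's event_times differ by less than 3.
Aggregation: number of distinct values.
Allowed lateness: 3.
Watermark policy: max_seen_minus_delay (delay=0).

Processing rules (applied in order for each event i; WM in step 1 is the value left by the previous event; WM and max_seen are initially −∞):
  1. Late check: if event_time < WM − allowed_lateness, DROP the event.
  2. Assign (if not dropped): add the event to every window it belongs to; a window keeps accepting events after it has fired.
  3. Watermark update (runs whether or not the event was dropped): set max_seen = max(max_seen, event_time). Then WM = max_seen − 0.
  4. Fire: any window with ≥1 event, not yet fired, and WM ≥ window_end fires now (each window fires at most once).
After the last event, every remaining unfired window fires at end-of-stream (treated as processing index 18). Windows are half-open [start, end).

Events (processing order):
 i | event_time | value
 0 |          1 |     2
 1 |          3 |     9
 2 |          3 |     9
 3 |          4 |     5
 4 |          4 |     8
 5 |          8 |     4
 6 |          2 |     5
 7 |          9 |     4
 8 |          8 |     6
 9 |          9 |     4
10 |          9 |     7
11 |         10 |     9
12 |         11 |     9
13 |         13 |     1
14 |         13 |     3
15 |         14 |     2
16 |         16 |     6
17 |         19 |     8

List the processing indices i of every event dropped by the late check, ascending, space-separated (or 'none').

i=0 t=1 v=2: → [1,4); WM=1
i=1 t=3 v=9: → [1,6); WM=3
i=2 t=3 v=9: → [1,6); WM=3
i=3 t=4 v=5: → [1,7); WM=4
i=4 t=4 v=8: → [1,7); WM=4
i=5 t=8 v=4: → [8,11); WM=8
i=6 t=2 v=5: DROP (t<8-3); WM=8
i=7 t=9 v=4: → [8,12); WM=9
i=8 t=8 v=6: → [8,12); WM=9
i=9 t=9 v=4: → [8,12); WM=9
i=10 t=9 v=7: → [8,12); WM=9
i=11 t=10 v=9: → [8,13); WM=10
i=12 t=11 v=9: → [8,14); WM=11
i=13 t=13 v=1: → [8,16); WM=13
i=14 t=13 v=3: → [8,16); WM=13
i=15 t=14 v=2: → [8,17); WM=14
i=16 t=16 v=6: → [8,19); WM=16
i=17 t=19 v=8: → [19,22); WM=19

6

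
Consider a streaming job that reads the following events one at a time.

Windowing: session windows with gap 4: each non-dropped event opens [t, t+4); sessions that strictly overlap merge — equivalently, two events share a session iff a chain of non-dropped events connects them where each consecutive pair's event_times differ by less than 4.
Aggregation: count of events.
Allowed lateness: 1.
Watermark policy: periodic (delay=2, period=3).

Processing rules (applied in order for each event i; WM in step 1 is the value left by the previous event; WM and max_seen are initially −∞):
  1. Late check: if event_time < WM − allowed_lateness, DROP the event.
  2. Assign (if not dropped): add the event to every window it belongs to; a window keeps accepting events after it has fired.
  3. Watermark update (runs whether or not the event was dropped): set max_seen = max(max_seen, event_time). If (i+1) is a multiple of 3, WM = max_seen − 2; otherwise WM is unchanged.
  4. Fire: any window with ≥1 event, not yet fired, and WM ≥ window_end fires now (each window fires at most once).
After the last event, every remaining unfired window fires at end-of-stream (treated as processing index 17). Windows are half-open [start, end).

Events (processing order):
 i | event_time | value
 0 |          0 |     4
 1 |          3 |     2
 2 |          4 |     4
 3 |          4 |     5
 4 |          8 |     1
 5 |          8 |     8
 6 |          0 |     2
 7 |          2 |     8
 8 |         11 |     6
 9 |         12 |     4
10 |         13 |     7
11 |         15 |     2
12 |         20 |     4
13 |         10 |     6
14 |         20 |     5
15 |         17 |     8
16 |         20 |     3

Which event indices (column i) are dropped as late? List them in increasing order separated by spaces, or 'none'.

6 7 13

i=0 t=0 v=4: → [0,4); WM=−∞
i=1 t=3 v=2: → [0,7); WM=−∞
i=2 t=4 v=4: → [0,8); WM=2
i=3 t=4 v=5: → [0,8); WM=2
i=4 t=8 v=1: → [8,12); WM=2
i=5 t=8 v=8: → [8,12); WM=6
i=6 t=0 v=2: DROP (t<6-1); WM=6
i=7 t=2 v=8: DROP (t<6-1); WM=6
i=8 t=11 v=6: → [8,15); WM=9
i=9 t=12 v=4: → [8,16); WM=9
i=10 t=13 v=7: → [8,17); WM=9
i=11 t=15 v=2: → [8,19); WM=13
i=12 t=20 v=4: → [20,24); WM=13
i=13 t=10 v=6: DROP (t<13-1); WM=13
i=14 t=20 v=5: → [20,24); WM=18
i=15 t=17 v=8: → [8,24); WM=18
i=16 t=20 v=3: → [8,24); WM=18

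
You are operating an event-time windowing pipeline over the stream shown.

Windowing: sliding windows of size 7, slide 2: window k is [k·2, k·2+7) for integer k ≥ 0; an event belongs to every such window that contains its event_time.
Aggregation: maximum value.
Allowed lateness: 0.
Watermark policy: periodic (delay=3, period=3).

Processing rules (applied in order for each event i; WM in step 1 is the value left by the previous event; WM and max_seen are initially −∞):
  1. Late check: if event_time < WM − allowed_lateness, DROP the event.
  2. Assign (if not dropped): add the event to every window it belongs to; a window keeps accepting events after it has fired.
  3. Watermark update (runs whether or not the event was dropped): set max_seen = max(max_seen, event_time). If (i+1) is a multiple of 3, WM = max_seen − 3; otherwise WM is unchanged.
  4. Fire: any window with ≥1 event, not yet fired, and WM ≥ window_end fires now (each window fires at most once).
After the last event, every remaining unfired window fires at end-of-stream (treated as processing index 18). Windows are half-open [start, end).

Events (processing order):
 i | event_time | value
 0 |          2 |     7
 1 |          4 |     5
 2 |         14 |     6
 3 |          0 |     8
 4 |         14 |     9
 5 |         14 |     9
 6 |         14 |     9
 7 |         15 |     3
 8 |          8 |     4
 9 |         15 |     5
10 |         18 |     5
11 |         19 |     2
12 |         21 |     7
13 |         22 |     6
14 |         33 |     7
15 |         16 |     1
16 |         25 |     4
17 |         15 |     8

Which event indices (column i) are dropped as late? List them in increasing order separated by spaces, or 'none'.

i=0 t=2 v=7: → [2,9),[0,7); WM=−∞
i=1 t=4 v=5: → [4,11),[2,9),[0,7); WM=−∞
i=2 t=14 v=6: → [14,21),[12,19),[10,17),[8,15); WM=11; [0,7) fires=7 [2,9) fires=7 [4,11) fires=5
i=3 t=0 v=8: DROP (t<11-0); WM=11
i=4 t=14 v=9: → [14,21),[12,19),[10,17),[8,15); WM=11
i=5 t=14 v=9: → [14,21),[12,19),[10,17),[8,15); WM=11
i=6 t=14 v=9: → [14,21),[12,19),[10,17),[8,15); WM=11
i=7 t=15 v=3: → [14,21),[12,19),[10,17); WM=11
i=8 t=8 v=4: DROP (t<11-0); WM=12
i=9 t=15 v=5: → [14,21),[12,19),[10,17); WM=12
i=10 t=18 v=5: → [18,25),[16,23),[14,21),[12,19); WM=12
i=11 t=19 v=2: → [18,25),[16,23),[14,21); WM=16; [8,15) fires=9
i=12 t=21 v=7: → [20,27),[18,25),[16,23); WM=16
i=13 t=22 v=6: → [22,29),[20,27),[18,25),[16,23); WM=16
i=14 t=33 v=7: → [32,39),[30,37),[28,35); WM=30; [10,17) fires=9 [12,19) fires=9 [14,21) fires=9 [16,23) fires=7 [18,25) fires=7 [20,27) fires=7 [22,29) fires=6
i=15 t=16 v=1: DROP (t<30-0); WM=30
i=16 t=25 v=4: DROP (t<30-0); WM=30
i=17 t=15 v=8: DROP (t<30-0); WM=30

3 8 15 16 17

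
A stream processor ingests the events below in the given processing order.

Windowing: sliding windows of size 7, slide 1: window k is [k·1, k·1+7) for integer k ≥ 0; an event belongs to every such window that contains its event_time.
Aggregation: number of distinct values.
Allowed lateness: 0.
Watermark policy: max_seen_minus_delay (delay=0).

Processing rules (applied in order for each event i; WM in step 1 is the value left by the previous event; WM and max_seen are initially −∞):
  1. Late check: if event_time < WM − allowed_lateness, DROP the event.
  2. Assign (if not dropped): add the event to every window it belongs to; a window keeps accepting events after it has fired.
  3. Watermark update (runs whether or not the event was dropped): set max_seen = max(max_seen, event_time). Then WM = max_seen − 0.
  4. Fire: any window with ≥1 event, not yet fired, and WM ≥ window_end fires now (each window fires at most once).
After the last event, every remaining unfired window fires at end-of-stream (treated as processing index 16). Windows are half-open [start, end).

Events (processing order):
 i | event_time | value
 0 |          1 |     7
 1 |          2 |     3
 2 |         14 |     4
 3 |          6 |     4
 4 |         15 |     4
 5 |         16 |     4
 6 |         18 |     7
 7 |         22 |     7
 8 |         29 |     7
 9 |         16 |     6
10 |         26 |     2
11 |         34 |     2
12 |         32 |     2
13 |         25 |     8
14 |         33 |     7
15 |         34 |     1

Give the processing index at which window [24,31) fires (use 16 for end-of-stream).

i=0 t=1 v=7: → [1,8),[0,7); WM=1
i=1 t=2 v=3: → [2,9),[1,8),[0,7); WM=2
i=2 t=14 v=4: → [14,21),[13,20),[12,19),[11,18),[10,17),[9,16),[8,15); WM=14; [0,7) fires=2 [1,8) fires=2 [2,9) fires=1
i=3 t=6 v=4: DROP (t<14-0); WM=14
i=4 t=15 v=4: → [15,22),[14,21),[13,20),[12,19),[11,18),[10,17),[9,16); WM=15; [8,15) fires=1
i=5 t=16 v=4: → [16,23),[15,22),[14,21),[13,20),[12,19),[11,18),[10,17); WM=16; [9,16) fires=1
i=6 t=18 v=7: → [18,25),[17,24),[16,23),[15,22),[14,21),[13,20),[12,19); WM=18; [10,17) fires=1 [11,18) fires=1
i=7 t=22 v=7: → [22,29),[21,28),[20,27),[19,26),[18,25),[17,24),[16,23); WM=22; [12,19) fires=2 [13,20) fires=2 [14,21) fires=2 [15,22) fires=2
i=8 t=29 v=7: → [29,36),[28,35),[27,34),[26,33),[25,32),[24,31),[23,30); WM=29; [16,23) fires=2 [17,24) fires=1 [18,25) fires=1 [19,26) fires=1 [20,27) fires=1 [21,28) fires=1 [22,29) fires=1
i=9 t=16 v=6: DROP (t<29-0); WM=29
i=10 t=26 v=2: DROP (t<29-0); WM=29
i=11 t=34 v=2: → [34,41),[33,40),[32,39),[31,38),[30,37),[29,36),[28,35); WM=34; [23,30) fires=1 [24,31) fires=1 [25,32) fires=1 [26,33) fires=1 [27,34) fires=1
i=12 t=32 v=2: DROP (t<34-0); WM=34
i=13 t=25 v=8: DROP (t<34-0); WM=34
i=14 t=33 v=7: DROP (t<34-0); WM=34
i=15 t=34 v=1: → [34,41),[33,40),[32,39),[31,38),[30,37),[29,36),[28,35); WM=34

11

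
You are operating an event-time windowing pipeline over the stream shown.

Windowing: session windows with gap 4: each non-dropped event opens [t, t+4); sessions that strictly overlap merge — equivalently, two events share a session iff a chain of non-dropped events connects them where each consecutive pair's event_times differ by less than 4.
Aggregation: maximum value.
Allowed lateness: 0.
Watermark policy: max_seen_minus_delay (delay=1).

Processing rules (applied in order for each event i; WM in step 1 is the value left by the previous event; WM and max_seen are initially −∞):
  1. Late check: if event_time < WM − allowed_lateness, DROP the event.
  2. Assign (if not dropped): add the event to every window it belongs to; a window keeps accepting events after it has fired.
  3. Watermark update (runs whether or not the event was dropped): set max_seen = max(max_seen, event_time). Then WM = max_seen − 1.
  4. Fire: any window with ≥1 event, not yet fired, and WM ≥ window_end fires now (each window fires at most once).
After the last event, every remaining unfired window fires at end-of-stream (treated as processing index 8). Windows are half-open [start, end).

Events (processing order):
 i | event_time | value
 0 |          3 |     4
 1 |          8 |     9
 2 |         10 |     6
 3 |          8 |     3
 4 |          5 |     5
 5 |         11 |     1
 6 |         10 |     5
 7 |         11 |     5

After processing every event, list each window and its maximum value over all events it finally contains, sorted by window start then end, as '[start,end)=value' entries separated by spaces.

i=0 t=3 v=4: → [3,7); WM=2
i=1 t=8 v=9: → [8,12); WM=7
i=2 t=10 v=6: → [8,14); WM=9
i=3 t=8 v=3: DROP (t<9-0); WM=9
i=4 t=5 v=5: DROP (t<9-0); WM=9
i=5 t=11 v=1: → [8,15); WM=10
i=6 t=10 v=5: → [8,15); WM=10
i=7 t=11 v=5: → [8,15); WM=10

[3,7)=4 [8,15)=9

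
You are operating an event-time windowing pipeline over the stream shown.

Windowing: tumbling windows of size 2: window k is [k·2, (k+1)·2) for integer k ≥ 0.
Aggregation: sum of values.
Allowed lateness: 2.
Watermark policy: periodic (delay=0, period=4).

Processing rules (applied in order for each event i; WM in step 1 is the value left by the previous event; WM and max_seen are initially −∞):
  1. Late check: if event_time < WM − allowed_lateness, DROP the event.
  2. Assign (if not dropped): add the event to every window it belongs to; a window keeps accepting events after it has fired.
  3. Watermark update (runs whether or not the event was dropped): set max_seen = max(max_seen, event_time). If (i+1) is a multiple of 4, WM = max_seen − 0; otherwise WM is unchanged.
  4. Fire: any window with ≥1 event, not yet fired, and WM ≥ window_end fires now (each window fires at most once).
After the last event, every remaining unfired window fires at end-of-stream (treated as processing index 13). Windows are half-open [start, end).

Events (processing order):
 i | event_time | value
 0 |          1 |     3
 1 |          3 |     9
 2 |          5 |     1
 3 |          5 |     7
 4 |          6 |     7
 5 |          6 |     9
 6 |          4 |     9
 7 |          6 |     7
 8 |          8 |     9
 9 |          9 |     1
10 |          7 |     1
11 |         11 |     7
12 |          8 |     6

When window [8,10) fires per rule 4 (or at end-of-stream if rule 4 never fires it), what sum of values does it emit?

i=0 t=1 v=3: → [0,2); WM=−∞
i=1 t=3 v=9: → [2,4); WM=−∞
i=2 t=5 v=1: → [4,6); WM=−∞
i=3 t=5 v=7: → [4,6); WM=5; [0,2) fires=3 [2,4) fires=9
i=4 t=6 v=7: → [6,8); WM=5
i=5 t=6 v=9: → [6,8); WM=5
i=6 t=4 v=9: → [4,6); WM=5
i=7 t=6 v=7: → [6,8); WM=6; [4,6) fires=17
i=8 t=8 v=9: → [8,10); WM=6
i=9 t=9 v=1: → [8,10); WM=6
i=10 t=7 v=1: → [6,8); WM=6
i=11 t=11 v=7: → [10,12); WM=11; [6,8) fires=24 [8,10) fires=10
i=12 t=8 v=6: DROP (t<11-2); WM=11

10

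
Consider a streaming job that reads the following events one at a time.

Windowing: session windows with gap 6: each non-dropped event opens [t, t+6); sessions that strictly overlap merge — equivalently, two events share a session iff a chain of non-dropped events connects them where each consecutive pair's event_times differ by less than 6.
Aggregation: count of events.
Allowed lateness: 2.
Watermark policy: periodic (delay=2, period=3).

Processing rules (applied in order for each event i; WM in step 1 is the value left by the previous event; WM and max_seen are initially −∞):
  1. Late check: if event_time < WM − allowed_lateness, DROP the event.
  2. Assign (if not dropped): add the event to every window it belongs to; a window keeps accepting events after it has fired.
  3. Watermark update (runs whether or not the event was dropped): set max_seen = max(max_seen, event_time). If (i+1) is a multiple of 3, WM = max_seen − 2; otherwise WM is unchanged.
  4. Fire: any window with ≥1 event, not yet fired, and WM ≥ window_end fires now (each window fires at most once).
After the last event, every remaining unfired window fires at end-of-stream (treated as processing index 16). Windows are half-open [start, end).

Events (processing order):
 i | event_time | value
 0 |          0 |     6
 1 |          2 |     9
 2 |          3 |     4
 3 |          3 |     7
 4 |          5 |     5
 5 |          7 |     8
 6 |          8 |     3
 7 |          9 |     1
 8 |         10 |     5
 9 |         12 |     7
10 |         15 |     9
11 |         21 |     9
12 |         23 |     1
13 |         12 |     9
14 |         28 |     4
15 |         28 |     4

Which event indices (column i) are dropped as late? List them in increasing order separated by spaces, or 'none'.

13

i=0 t=0 v=6: → [0,6); WM=−∞
i=1 t=2 v=9: → [0,8); WM=−∞
i=2 t=3 v=4: → [0,9); WM=1
i=3 t=3 v=7: → [0,9); WM=1
i=4 t=5 v=5: → [0,11); WM=1
i=5 t=7 v=8: → [0,13); WM=5
i=6 t=8 v=3: → [0,14); WM=5
i=7 t=9 v=1: → [0,15); WM=5
i=8 t=10 v=5: → [0,16); WM=8
i=9 t=12 v=7: → [0,18); WM=8
i=10 t=15 v=9: → [0,21); WM=8
i=11 t=21 v=9: → [21,27); WM=19
i=12 t=23 v=1: → [21,29); WM=19
i=13 t=12 v=9: DROP (t<19-2); WM=19
i=14 t=28 v=4: → [21,34); WM=26
i=15 t=28 v=4: → [21,34); WM=26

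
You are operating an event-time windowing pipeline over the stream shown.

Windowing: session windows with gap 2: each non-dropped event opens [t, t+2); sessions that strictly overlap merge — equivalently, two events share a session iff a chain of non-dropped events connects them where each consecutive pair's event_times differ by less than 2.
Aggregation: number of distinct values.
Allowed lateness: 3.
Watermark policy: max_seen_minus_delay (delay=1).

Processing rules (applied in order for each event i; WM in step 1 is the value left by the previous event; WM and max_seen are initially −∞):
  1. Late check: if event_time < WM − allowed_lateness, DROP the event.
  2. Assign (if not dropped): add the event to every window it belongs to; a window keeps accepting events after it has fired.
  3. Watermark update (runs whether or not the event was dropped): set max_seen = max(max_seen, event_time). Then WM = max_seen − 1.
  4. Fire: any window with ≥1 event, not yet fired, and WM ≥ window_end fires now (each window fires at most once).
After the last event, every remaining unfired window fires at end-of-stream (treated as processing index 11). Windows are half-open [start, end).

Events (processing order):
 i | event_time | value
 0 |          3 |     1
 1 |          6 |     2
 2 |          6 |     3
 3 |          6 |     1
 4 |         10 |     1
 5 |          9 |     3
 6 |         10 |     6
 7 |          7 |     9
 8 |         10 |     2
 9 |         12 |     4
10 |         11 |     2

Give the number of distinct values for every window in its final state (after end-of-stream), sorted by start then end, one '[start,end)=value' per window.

i=0 t=3 v=1: → [3,5); WM=2
i=1 t=6 v=2: → [6,8); WM=5
i=2 t=6 v=3: → [6,8); WM=5
i=3 t=6 v=1: → [6,8); WM=5
i=4 t=10 v=1: → [10,12); WM=9
i=5 t=9 v=3: → [9,12); WM=9
i=6 t=10 v=6: → [9,12); WM=9
i=7 t=7 v=9: → [6,9); WM=9
i=8 t=10 v=2: → [9,12); WM=9
i=9 t=12 v=4: → [12,14); WM=11
i=10 t=11 v=2: → [9,14); WM=11

[3,5)=1 [6,9)=4 [9,14)=5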